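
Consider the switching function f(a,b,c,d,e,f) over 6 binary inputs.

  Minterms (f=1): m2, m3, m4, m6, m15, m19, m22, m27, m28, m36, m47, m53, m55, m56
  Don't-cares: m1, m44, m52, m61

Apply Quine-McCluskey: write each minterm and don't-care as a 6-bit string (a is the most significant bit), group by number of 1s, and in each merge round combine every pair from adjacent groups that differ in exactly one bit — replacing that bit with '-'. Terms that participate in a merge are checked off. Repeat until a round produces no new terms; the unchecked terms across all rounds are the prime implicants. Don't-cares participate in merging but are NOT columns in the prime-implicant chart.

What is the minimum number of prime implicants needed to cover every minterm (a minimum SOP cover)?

[col 0] 000001*, 000010*, 000011*, 000100*, 000110*, 001111*, 010011*, 010110*, 011011*, 011100, 100100*, 101100*, 101111*, 110100*, 110101*, 110111*, 111000, 111101*
[col 1] -00100, -01111, 0-0011, 0-0110, 000-10, 0000-1, 00001-, 0001-0, 01-011, 1-0100, 10-100, 11-101, 1101-1, 11010-
Prime implicants: -00100, -01111, 0-0011, 0-0110, 000-10, 0000-1, 00001-, 0001-0, 01-011, 011100, 1-0100, 10-100, 11-101, 1101-1, 11010-, 111000
PI chart (minterm → PIs covering it):
  2 | 000-10,00001-
  3 | 0-0011,0000-1,00001-
  4 | -00100,0001-0
  6 | 0-0110,000-10,0001-0
  15 | -01111  (sole → essential)
  19 | 0-0011,01-011
  22 | 0-0110  (sole → essential)
  27 | 01-011  (sole → essential)
  28 | 011100  (sole → essential)
  36 | -00100,1-0100,10-100
  47 | -01111  (sole → essential)
  53 | 11-101,1101-1,11010-
  55 | 1101-1  (sole → essential)
  56 | 111000  (sole → essential)
Essential prime implicants: -01111, 0-0110, 01-011, 011100, 1101-1, 111000
Petrick residual → -00100, 00001-
Minimum SOP uses 8 PIs: b'c'de'f' + b'cdef + a'c'def' + a'b'c'd'e + a'bd'ef + a'bcde'f' + abc'df + abcd'e'f'

8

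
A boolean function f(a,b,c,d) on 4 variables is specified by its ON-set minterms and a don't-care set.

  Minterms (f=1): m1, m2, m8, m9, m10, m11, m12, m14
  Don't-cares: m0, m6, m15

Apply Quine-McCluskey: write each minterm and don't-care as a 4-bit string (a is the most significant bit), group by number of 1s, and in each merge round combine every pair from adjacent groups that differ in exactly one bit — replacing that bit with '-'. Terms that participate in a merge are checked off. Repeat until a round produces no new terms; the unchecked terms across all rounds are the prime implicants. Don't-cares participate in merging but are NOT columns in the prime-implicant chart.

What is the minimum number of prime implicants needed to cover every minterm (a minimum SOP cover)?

4

Round 0: 0000✓ 0001✓ 0010✓ 0110✓ 1000✓ 1001✓ 1010✓ 1011✓ 1100✓ 1110✓ 1111✓
Round 1: -000✓ -001✓ -010✓ -110✓ 0-10✓ 00-0✓ 000-✓ 1-00✓ 1-10✓ 1-11✓ 10-0✓ 10-1✓ 100-✓ 101-✓ 11-0✓ 111-✓
Round 2: --10 -0-0 -00- 1--0 1-1- 10--
PIs = {--10, -0-0, -00-, 1--0, 1-1-, 10--}
Coverage chart:
  m1: -00- ←essential
  m2: --10,-0-0
  m8: -0-0,-00-,1--0,10--
  m9: -00-,10--
  m10: --10,-0-0,1--0,1-1-,10--
  m11: 1-1-,10--
  m12: 1--0 ←essential
  m14: --10,1--0,1-1-
Essential: -00-, 1--0
Petrick residual → --10, 1-1-
Min cover (4 terms): cd' + b'c' + ad' + ac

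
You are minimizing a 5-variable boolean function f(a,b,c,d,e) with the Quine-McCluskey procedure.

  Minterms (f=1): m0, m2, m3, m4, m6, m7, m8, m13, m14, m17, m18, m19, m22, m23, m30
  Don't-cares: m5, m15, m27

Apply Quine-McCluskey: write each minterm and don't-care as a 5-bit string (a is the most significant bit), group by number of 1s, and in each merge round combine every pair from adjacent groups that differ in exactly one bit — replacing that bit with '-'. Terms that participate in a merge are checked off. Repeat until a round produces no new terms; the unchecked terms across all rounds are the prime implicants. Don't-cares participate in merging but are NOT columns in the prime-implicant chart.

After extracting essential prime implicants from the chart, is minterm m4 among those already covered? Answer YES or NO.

NO

Round 0: 00000✓ 00010✓ 00011✓ 00100✓ 00101✓ 00110✓ 00111✓ 01000✓ 01101✓ 01110✓ 01111✓ 10001✓ 10010✓ 10011✓ 10110✓ 10111✓ 11011✓ 11110✓
Round 1: -0010✓ -0011✓ -0110✓ -0111✓ -1110✓ 0-000 0-101✓ 0-110✓ 0-111✓ 00-00✓ 00-10✓ 00-11✓ 000-0✓ 0001-✓ 001-0✓ 001-1✓ 0010-✓ 0011-✓ 011-1✓ 0111-✓ 1-011 1-110✓ 10-10✓ 10-11✓ 100-1 1001-✓ 1011-✓
Round 2: --110 -0-10✓ -0-11✓ -001-✓ -011-✓ 0-1-1 0-11- 00--0 00-1-✓ 001-- 10-1-✓
Round 3: -0-1-
PIs = {--110, -0-1-, 0-000, 0-1-1, 0-11-, 00--0, 001--, 1-011, 100-1}
Coverage chart:
  m0: 0-000,00--0
  m2: -0-1-,00--0
  m3: -0-1- ←essential
  m4: 00--0,001--
  m6: --110,-0-1-,0-11-,00--0,001--
  m7: -0-1-,0-1-1,0-11-,001--
  m8: 0-000 ←essential
  m13: 0-1-1 ←essential
  m14: --110,0-11-
  m17: 100-1 ←essential
  m18: -0-1- ←essential
  m19: -0-1-,1-011,100-1
  m22: --110,-0-1-
  m23: -0-1- ←essential
  m30: --110 ←essential
Essential: --110, -0-1-, 0-000, 0-1-1, 100-1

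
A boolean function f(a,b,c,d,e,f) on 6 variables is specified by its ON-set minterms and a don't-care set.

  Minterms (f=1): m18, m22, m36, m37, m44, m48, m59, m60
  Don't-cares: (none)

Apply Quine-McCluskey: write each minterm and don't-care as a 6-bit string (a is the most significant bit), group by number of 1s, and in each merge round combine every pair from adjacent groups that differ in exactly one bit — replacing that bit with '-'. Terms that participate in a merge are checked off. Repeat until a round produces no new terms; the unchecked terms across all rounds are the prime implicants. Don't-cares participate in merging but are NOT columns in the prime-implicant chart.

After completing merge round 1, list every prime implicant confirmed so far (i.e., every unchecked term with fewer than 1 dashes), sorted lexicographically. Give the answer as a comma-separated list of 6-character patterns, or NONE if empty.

110000, 111011

size-2^0 implicants → 010010(✓)  010110(✓)  100100(✓)  100101(✓)  101100(✓)  110000  111011  111100(✓)
size-2^1 implicants → 010-10  1-1100  10-100  10010-
Unchecked terms (primes): 010-10, 1-1100, 10-100, 10010-, 110000, 111011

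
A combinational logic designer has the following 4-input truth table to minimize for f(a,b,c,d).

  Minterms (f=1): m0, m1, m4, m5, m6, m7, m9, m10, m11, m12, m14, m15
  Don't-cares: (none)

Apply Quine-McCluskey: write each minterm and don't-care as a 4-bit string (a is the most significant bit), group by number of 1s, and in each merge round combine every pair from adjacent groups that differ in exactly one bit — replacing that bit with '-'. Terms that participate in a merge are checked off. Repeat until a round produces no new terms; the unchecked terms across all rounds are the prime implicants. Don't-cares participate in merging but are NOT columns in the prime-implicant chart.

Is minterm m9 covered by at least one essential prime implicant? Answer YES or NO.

size-2^0 implicants → 0000(✓)  0001(✓)  0100(✓)  0101(✓)  0110(✓)  0111(✓)  1001(✓)  1010(✓)  1011(✓)  1100(✓)  1110(✓)  1111(✓)
size-2^1 implicants → -001  -100(✓)  -110(✓)  -111(✓)  0-00(✓)  0-01(✓)  000-(✓)  01-0(✓)  01-1(✓)  010-(✓)  011-(✓)  1-10(✓)  1-11(✓)  10-1  101-(✓)  11-0(✓)  111-(✓)
size-2^2 implicants → -1-0  -11-  0-0-  01--  1-1-
Unchecked terms (primes): -001, -1-0, -11-, 0-0-, 01--, 1-1-, 10-1
Minterm coverage:
  m0 ⊆ 0-0- [E]
  m1 ⊆ -001,0-0-
  m4 ⊆ -1-0,0-0-,01--
  m5 ⊆ 0-0-,01--
  m6 ⊆ -1-0,-11-,01--
  m7 ⊆ -11-,01--
  m9 ⊆ -001,10-1
  m10 ⊆ 1-1- [E]
  m11 ⊆ 1-1-,10-1
  m12 ⊆ -1-0 [E]
  m14 ⊆ -1-0,-11-,1-1-
  m15 ⊆ -11-,1-1-
E = {-1-0, 0-0-, 1-1-}

NO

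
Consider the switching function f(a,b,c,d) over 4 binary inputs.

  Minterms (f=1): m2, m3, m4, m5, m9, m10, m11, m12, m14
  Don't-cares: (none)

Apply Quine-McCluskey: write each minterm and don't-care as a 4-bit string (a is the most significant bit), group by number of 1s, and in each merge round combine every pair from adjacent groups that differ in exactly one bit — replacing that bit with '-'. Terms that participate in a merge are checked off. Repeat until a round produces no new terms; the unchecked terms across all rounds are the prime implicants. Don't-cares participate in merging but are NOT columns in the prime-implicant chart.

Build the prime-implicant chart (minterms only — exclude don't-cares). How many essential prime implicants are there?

3

size-2^0 implicants → 0010(✓)  0011(✓)  0100(✓)  0101(✓)  1001(✓)  1010(✓)  1011(✓)  1100(✓)  1110(✓)
size-2^1 implicants → -010(✓)  -011(✓)  -100  001-(✓)  010-  1-10  10-1  101-(✓)  11-0
size-2^2 implicants → -01-
Unchecked terms (primes): -01-, -100, 010-, 1-10, 10-1, 11-0
Minterm coverage:
  m2 ⊆ -01- [E]
  m3 ⊆ -01- [E]
  m4 ⊆ -100,010-
  m5 ⊆ 010- [E]
  m9 ⊆ 10-1 [E]
  m10 ⊆ -01-,1-10
  m11 ⊆ -01-,10-1
  m12 ⊆ -100,11-0
  m14 ⊆ 1-10,11-0
E = {-01-, 010-, 10-1}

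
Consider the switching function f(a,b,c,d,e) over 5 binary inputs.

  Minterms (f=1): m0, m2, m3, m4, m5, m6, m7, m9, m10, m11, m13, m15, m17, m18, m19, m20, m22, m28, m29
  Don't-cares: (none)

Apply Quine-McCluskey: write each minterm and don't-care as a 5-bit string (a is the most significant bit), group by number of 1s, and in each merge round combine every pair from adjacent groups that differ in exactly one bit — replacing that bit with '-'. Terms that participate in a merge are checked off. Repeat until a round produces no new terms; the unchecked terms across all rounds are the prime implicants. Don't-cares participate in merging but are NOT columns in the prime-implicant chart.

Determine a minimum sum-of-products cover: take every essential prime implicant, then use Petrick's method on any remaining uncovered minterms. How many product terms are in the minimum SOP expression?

[col 0] 00000*, 00010*, 00011*, 00100*, 00101*, 00110*, 00111*, 01001*, 01010*, 01011*, 01101*, 01111*, 10001*, 10010*, 10011*, 10100*, 10110*, 11100*, 11101*
[col 1] -0010*, -0011*, -0100*, -0110*, -1101, 0-010*, 0-011*, 0-101*, 0-111*, 00-00*, 00-10*, 00-11*, 000-0*, 0001-*, 001-0*, 001-1*, 0010-*, 0011-*, 01-01*, 01-11*, 010-1*, 0101-*, 011-1*, 1-100, 10-10*, 100-1, 1001-*, 101-0*, 1110-
[col 2] -0-10, -001-, -01-0, 0--11, 0-01-, 0-1-1, 00--0, 00-1-, 001--, 01--1
Prime implicants: -0-10, -001-, -01-0, -1101, 0--11, 0-01-, 0-1-1, 00--0, 00-1-, 001--, 01--1, 1-100, 100-1, 1110-
PI chart (minterm → PIs covering it):
  0 | 00--0  (sole → essential)
  2 | -0-10,-001-,0-01-,00--0,00-1-
  3 | -001-,0--11,0-01-,00-1-
  4 | -01-0,00--0,001--
  5 | 0-1-1,001--
  6 | -0-10,-01-0,00--0,00-1-,001--
  7 | 0--11,0-1-1,00-1-,001--
  9 | 01--1  (sole → essential)
  10 | 0-01-  (sole → essential)
  11 | 0--11,0-01-,01--1
  13 | -1101,0-1-1,01--1
  15 | 0--11,0-1-1,01--1
  17 | 100-1  (sole → essential)
  18 | -0-10,-001-
  19 | -001-,100-1
  20 | -01-0,1-100
  22 | -0-10,-01-0
  28 | 1-100,1110-
  29 | -1101,1110-
Essential prime implicants: 0-01-, 00--0, 01--1, 100-1
Petrick residual → -0-10, -01-0, 0-1-1, 1110-
Minimum SOP uses 8 PIs: b'de' + b'ce' + a'c'd + a'ce + a'b'e' + a'be + ab'c'e + abcd'

8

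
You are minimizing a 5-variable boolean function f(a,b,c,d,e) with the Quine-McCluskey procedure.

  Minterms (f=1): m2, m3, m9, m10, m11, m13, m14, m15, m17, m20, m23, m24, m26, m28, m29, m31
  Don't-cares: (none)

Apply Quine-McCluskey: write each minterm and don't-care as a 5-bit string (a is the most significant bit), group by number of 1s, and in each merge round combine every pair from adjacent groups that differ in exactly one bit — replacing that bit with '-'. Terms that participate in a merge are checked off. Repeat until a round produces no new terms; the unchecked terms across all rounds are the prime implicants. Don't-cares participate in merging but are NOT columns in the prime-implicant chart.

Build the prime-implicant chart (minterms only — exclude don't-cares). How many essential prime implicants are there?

6

[col 0] 00010*, 00011*, 01001*, 01010*, 01011*, 01101*, 01110*, 01111*, 10001, 10100*, 10111*, 11000*, 11010*, 11100*, 11101*, 11111*
[col 1] -1010, -1101*, -1111*, 0-010*, 0-011*, 0001-*, 01-01*, 01-10*, 01-11*, 010-1*, 0101-*, 011-1*, 0111-*, 1-100, 1-111, 11-00, 110-0, 111-1*, 1110-
[col 2] -11-1, 0-01-, 01--1, 01-1-
Prime implicants: -1010, -11-1, 0-01-, 01--1, 01-1-, 1-100, 1-111, 10001, 11-00, 110-0, 1110-
PI chart (minterm → PIs covering it):
  2 | 0-01-  (sole → essential)
  3 | 0-01-  (sole → essential)
  9 | 01--1  (sole → essential)
  10 | -1010,0-01-,01-1-
  11 | 0-01-,01--1,01-1-
  13 | -11-1,01--1
  14 | 01-1-  (sole → essential)
  15 | -11-1,01--1,01-1-
  17 | 10001  (sole → essential)
  20 | 1-100  (sole → essential)
  23 | 1-111  (sole → essential)
  24 | 11-00,110-0
  26 | -1010,110-0
  28 | 1-100,11-00,1110-
  29 | -11-1,1110-
  31 | -11-1,1-111
Essential prime implicants: 0-01-, 01--1, 01-1-, 1-100, 1-111, 10001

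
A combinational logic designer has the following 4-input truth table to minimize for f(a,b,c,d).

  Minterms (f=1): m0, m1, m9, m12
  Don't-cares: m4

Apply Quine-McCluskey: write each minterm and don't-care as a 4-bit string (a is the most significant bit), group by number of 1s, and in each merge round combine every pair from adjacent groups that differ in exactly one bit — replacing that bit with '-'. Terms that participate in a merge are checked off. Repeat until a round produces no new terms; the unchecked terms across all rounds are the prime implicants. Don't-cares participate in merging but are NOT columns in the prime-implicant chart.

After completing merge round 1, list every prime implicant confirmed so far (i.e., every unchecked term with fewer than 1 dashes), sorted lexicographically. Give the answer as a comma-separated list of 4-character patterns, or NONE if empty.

NONE

[col 0] 0000*, 0001*, 0100*, 1001*, 1100*
[col 1] -001, -100, 0-00, 000-
Prime implicants: -001, -100, 0-00, 000-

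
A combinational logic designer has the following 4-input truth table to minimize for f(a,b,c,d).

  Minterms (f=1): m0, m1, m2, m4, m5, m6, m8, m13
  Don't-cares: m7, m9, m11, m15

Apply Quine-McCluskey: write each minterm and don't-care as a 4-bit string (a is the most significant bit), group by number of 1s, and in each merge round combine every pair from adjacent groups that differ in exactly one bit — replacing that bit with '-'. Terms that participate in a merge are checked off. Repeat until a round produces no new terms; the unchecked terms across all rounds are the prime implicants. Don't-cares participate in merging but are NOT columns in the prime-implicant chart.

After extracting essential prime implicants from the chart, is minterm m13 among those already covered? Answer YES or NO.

[col 0] 0000*, 0001*, 0010*, 0100*, 0101*, 0110*, 0111*, 1000*, 1001*, 1011*, 1101*, 1111*
[col 1] -000*, -001*, -101*, -111*, 0-00*, 0-01*, 0-10*, 00-0*, 000-*, 01-0*, 01-1*, 010-*, 011-*, 1-01*, 1-11*, 10-1*, 100-*, 11-1*
[col 2] --01, -00-, -1-1, 0--0, 0-0-, 01--, 1--1
Prime implicants: --01, -00-, -1-1, 0--0, 0-0-, 01--, 1--1
PI chart (minterm → PIs covering it):
  0 | -00-,0--0,0-0-
  1 | --01,-00-,0-0-
  2 | 0--0  (sole → essential)
  4 | 0--0,0-0-,01--
  5 | --01,-1-1,0-0-,01--
  6 | 0--0,01--
  8 | -00-  (sole → essential)
  13 | --01,-1-1,1--1
Essential prime implicants: -00-, 0--0

NO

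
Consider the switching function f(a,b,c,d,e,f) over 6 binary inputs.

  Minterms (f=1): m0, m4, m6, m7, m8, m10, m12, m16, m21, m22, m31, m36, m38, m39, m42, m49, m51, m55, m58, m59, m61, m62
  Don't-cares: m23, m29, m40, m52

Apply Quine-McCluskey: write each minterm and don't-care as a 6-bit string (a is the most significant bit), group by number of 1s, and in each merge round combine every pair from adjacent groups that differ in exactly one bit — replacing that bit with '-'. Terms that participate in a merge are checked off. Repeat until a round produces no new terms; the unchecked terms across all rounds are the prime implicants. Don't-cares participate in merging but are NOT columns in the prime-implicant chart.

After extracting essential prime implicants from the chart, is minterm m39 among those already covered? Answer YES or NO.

NO

[col 0] 000000*, 000100*, 000110*, 000111*, 001000*, 001010*, 001100*, 010000*, 010101*, 010110*, 010111*, 011101*, 011111*, 100100*, 100110*, 100111*, 101000*, 101010*, 110001*, 110011*, 110100*, 110111*, 111010*, 111011*, 111101*, 111110*
[col 1] -00100*, -00110*, -00111*, -01000*, -01010*, -10111*, -11101, 0-0000, 0-0110*, 0-0111*, 00-000*, 00-100*, 000-00*, 0001-0*, 00011-*, 001-00*, 0010-0*, 01-101*, 01-111*, 0101-1*, 01011-*, 0111-1*, 1-0100, 1-0111*, 1-1010, 1001-0*, 10011-*, 1010-0*, 11-011, 110-11, 1100-1, 111-10, 11101-
[col 2] --0111, -001-0, -0011-, -010-0, 0-011-, 00--00, 01-1-1
Prime implicants: --0111, -001-0, -0011-, -010-0, -11101, 0-0000, 0-011-, 00--00, 01-1-1, 1-0100, 1-1010, 11-011, 110-11, 1100-1, 111-10, 11101-
PI chart (minterm → PIs covering it):
  0 | 0-0000,00--00
  4 | -001-0,00--00
  6 | -001-0,-0011-,0-011-
  7 | --0111,-0011-,0-011-
  8 | -010-0,00--00
  10 | -010-0  (sole → essential)
  12 | 00--00  (sole → essential)
  16 | 0-0000  (sole → essential)
  21 | 01-1-1  (sole → essential)
  22 | 0-011-  (sole → essential)
  31 | 01-1-1  (sole → essential)
  36 | -001-0,1-0100
  38 | -001-0,-0011-
  39 | --0111,-0011-
  42 | -010-0,1-1010
  49 | 1100-1  (sole → essential)
  51 | 11-011,110-11,1100-1
  55 | --0111,110-11
  58 | 1-1010,111-10,11101-
  59 | 11-011,11101-
  61 | -11101  (sole → essential)
  62 | 111-10  (sole → essential)
Essential prime implicants: -010-0, -11101, 0-0000, 0-011-, 00--00, 01-1-1, 1100-1, 111-10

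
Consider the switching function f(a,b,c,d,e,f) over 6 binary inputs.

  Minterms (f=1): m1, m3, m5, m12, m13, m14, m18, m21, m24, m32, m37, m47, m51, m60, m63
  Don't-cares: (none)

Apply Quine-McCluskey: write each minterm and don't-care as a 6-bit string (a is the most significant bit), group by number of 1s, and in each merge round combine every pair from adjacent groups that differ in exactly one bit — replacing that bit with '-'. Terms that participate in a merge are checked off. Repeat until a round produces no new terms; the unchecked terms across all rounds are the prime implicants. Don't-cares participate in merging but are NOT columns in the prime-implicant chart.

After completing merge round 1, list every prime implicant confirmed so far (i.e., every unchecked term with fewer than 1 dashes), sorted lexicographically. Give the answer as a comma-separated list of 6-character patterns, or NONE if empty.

010010, 011000, 100000, 110011, 111100

Round 0: 000001✓ 000011✓ 000101✓ 001100✓ 001101✓ 001110✓ 010010 010101✓ 011000 100000 100101✓ 101111✓ 110011 111100 111111✓
Round 1: -00101 0-0101 00-101 000-01 0000-1 0011-0 00110- 1-1111
PIs = {-00101, 0-0101, 00-101, 000-01, 0000-1, 0011-0, 00110-, 010010, 011000, 1-1111, 100000, 110011, 111100}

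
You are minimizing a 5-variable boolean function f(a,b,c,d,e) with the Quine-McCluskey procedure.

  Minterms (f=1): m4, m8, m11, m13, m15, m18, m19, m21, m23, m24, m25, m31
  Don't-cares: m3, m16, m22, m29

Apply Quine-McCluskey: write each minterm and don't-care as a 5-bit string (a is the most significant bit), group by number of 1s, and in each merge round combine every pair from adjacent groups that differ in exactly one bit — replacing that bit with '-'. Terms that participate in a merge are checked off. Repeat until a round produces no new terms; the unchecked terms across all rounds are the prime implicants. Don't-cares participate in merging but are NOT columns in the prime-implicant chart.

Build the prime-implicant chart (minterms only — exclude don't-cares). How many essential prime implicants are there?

Round 0: 00011✓ 00100 01000✓ 01011✓ 01101✓ 01111✓ 10000✓ 10010✓ 10011✓ 10101✓ 10110✓ 10111✓ 11000✓ 11001✓ 11101✓ 11111✓
Round 1: -0011 -1000 -1101✓ -1111✓ 0-011 01-11 011-1✓ 1-000 1-101✓ 1-111✓ 10-10✓ 10-11✓ 100-0 1001-✓ 101-1✓ 1011-✓ 11-01 1100- 111-1✓
Round 2: -11-1 1-1-1 10-1-
PIs = {-0011, -1000, -11-1, 0-011, 00100, 01-11, 1-000, 1-1-1, 10-1-, 100-0, 11-01, 1100-}
Coverage chart:
  m4: 00100 ←essential
  m8: -1000 ←essential
  m11: 0-011,01-11
  m13: -11-1 ←essential
  m15: -11-1,01-11
  m18: 10-1-,100-0
  m19: -0011,10-1-
  m21: 1-1-1 ←essential
  m23: 1-1-1,10-1-
  m24: -1000,1-000,1100-
  m25: 11-01,1100-
  m31: -11-1,1-1-1
Essential: -1000, -11-1, 00100, 1-1-1

4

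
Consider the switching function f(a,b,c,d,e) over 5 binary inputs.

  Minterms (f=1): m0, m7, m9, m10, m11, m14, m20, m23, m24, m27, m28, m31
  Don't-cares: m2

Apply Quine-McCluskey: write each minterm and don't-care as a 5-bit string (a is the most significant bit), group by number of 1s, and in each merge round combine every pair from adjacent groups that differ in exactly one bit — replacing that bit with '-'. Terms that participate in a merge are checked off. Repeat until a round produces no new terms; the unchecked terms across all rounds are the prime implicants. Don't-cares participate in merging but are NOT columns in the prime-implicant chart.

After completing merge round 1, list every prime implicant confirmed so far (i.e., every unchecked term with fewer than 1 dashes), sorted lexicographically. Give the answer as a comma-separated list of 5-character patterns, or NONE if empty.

NONE

Round 0: 00000✓ 00010✓ 00111✓ 01001✓ 01010✓ 01011✓ 01110✓ 10100✓ 10111✓ 11000✓ 11011✓ 11100✓ 11111✓
Round 1: -0111 -1011 0-010 000-0 01-10 010-1 0101- 1-100 1-111 11-00 11-11
PIs = {-0111, -1011, 0-010, 000-0, 01-10, 010-1, 0101-, 1-100, 1-111, 11-00, 11-11}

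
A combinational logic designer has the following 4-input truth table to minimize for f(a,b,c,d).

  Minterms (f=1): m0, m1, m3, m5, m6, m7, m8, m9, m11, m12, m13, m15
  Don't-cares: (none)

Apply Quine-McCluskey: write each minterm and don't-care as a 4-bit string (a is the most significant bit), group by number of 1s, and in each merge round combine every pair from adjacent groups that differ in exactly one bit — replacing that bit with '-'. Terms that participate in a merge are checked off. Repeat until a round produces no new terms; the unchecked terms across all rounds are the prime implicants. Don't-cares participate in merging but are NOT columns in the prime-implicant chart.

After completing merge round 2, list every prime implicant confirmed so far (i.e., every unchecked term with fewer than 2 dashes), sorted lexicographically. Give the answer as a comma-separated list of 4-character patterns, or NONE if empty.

Round 0: 0000✓ 0001✓ 0011✓ 0101✓ 0110✓ 0111✓ 1000✓ 1001✓ 1011✓ 1100✓ 1101✓ 1111✓
Round 1: -000✓ -001✓ -011✓ -101✓ -111✓ 0-01✓ 0-11✓ 00-1✓ 000-✓ 01-1✓ 011- 1-00✓ 1-01✓ 1-11✓ 10-1✓ 100-✓ 11-1✓ 110-✓
Round 2: --01✓ --11✓ -0-1✓ -00- -1-1✓ 0--1✓ 1--1✓ 1-0-
Round 3: ---1
PIs = {---1, -00-, 011-, 1-0-}

011-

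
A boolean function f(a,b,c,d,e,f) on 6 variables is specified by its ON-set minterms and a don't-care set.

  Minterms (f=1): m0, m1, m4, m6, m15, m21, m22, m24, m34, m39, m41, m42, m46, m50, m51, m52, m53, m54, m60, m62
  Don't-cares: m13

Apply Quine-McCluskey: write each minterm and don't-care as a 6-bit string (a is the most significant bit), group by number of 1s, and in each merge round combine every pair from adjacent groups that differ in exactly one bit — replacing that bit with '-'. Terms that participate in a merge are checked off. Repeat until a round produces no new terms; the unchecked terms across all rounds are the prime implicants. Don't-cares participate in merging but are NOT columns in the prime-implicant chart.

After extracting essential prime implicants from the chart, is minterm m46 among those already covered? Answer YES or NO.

NO

size-2^0 implicants → 000000(✓)  000001(✓)  000100(✓)  000110(✓)  001101(✓)  001111(✓)  010101(✓)  010110(✓)  011000  100010(✓)  100111  101001  101010(✓)  101110(✓)  110010(✓)  110011(✓)  110100(✓)  110101(✓)  110110(✓)  111100(✓)  111110(✓)
size-2^1 implicants → -10101  -10110  0-0110  000-00  00000-  0001-0  0011-1  1-0010  1-1110  10-010  101-10  11-100(✓)  11-110(✓)  110-10  11001-  1101-0(✓)  11010-  1111-0(✓)
size-2^2 implicants → 11-1-0
Unchecked terms (primes): -10101, -10110, 0-0110, 000-00, 00000-, 0001-0, 0011-1, 011000, 1-0010, 1-1110, 10-010, 100111, 101-10, 101001, 11-1-0, 110-10, 11001-, 11010-
Minterm coverage:
  m0 ⊆ 000-00,00000-
  m1 ⊆ 00000- [E]
  m4 ⊆ 000-00,0001-0
  m6 ⊆ 0-0110,0001-0
  m15 ⊆ 0011-1 [E]
  m21 ⊆ -10101 [E]
  m22 ⊆ -10110,0-0110
  m24 ⊆ 011000 [E]
  m34 ⊆ 1-0010,10-010
  m39 ⊆ 100111 [E]
  m41 ⊆ 101001 [E]
  m42 ⊆ 10-010,101-10
  m46 ⊆ 1-1110,101-10
  m50 ⊆ 1-0010,110-10,11001-
  m51 ⊆ 11001- [E]
  m52 ⊆ 11-1-0,11010-
  m53 ⊆ -10101,11010-
  m54 ⊆ -10110,11-1-0,110-10
  m60 ⊆ 11-1-0 [E]
  m62 ⊆ 1-1110,11-1-0
E = {-10101, 00000-, 0011-1, 011000, 100111, 101001, 11-1-0, 11001-}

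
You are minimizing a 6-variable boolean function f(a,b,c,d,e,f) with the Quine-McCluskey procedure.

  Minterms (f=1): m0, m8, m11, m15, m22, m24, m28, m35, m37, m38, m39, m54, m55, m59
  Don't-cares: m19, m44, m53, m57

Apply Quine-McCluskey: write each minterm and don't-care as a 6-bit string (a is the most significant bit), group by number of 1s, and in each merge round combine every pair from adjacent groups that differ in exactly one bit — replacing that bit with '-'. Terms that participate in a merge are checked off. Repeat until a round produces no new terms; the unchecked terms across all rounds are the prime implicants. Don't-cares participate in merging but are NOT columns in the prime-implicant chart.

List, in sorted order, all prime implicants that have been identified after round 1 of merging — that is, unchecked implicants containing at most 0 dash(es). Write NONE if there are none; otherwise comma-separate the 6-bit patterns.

[col 0] 000000*, 001000*, 001011*, 001111*, 010011, 010110*, 011000*, 011100*, 100011*, 100101*, 100110*, 100111*, 101100, 110101*, 110110*, 110111*, 111001*, 111011*
[col 1] -10110, 0-1000, 00-000, 001-11, 011-00, 1-0101*, 1-0110*, 1-0111*, 100-11, 1001-1*, 10011-*, 1101-1*, 11011-*, 1110-1
[col 2] 1-01-1, 1-011-
Prime implicants: -10110, 0-1000, 00-000, 001-11, 010011, 011-00, 1-01-1, 1-011-, 100-11, 101100, 1110-1

010011, 101100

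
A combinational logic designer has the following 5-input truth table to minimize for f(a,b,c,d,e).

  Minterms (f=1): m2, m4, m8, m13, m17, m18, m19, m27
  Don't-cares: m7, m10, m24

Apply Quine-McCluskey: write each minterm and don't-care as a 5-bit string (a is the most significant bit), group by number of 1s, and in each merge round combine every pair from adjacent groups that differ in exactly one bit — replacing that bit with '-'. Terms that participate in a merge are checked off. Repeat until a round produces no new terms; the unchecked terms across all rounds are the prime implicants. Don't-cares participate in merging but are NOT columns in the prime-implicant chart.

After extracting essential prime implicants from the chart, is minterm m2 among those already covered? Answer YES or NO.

NO

Round 0: 00010✓ 00100 00111 01000✓ 01010✓ 01101 10001✓ 10010✓ 10011✓ 11000✓ 11011✓
Round 1: -0010 -1000 0-010 010-0 1-011 100-1 1001-
PIs = {-0010, -1000, 0-010, 00100, 00111, 010-0, 01101, 1-011, 100-1, 1001-}
Coverage chart:
  m2: -0010,0-010
  m4: 00100 ←essential
  m8: -1000,010-0
  m13: 01101 ←essential
  m17: 100-1 ←essential
  m18: -0010,1001-
  m19: 1-011,100-1,1001-
  m27: 1-011 ←essential
Essential: 00100, 01101, 1-011, 100-1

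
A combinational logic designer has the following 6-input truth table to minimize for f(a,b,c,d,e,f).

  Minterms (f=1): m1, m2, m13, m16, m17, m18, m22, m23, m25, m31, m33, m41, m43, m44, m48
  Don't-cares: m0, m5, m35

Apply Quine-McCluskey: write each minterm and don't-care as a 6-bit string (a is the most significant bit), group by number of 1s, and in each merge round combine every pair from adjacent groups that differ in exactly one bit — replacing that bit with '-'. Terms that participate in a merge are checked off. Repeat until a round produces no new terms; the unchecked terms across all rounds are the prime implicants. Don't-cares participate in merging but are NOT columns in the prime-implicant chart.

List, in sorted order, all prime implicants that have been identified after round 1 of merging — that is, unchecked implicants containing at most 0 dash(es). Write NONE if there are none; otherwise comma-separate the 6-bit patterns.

size-2^0 implicants → 000000(✓)  000001(✓)  000010(✓)  000101(✓)  001101(✓)  010000(✓)  010001(✓)  010010(✓)  010110(✓)  010111(✓)  011001(✓)  011111(✓)  100001(✓)  100011(✓)  101001(✓)  101011(✓)  101100  110000(✓)
size-2^1 implicants → -00001  -10000  0-0000(✓)  0-0001(✓)  0-0010(✓)  00-101  000-01  0000-0(✓)  00000-(✓)  01-001  01-111  010-10  0100-0(✓)  01000-(✓)  01011-  10-001(✓)  10-011(✓)  1000-1(✓)  1010-1(✓)
size-2^2 implicants → 0-00-0  0-000-  10-0-1
Unchecked terms (primes): -00001, -10000, 0-00-0, 0-000-, 00-101, 000-01, 01-001, 01-111, 010-10, 01011-, 10-0-1, 101100

101100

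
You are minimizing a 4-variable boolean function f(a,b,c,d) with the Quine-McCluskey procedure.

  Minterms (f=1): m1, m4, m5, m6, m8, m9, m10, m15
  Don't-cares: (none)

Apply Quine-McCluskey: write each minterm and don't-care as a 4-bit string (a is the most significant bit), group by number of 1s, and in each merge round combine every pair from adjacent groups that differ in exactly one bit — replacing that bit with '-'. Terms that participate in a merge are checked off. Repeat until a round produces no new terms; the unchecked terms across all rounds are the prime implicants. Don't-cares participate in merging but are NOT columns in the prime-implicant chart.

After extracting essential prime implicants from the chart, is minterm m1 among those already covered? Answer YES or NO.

[col 0] 0001*, 0100*, 0101*, 0110*, 1000*, 1001*, 1010*, 1111
[col 1] -001, 0-01, 01-0, 010-, 10-0, 100-
Prime implicants: -001, 0-01, 01-0, 010-, 10-0, 100-, 1111
PI chart (minterm → PIs covering it):
  1 | -001,0-01
  4 | 01-0,010-
  5 | 0-01,010-
  6 | 01-0  (sole → essential)
  8 | 10-0,100-
  9 | -001,100-
  10 | 10-0  (sole → essential)
  15 | 1111  (sole → essential)
Essential prime implicants: 01-0, 10-0, 1111

NO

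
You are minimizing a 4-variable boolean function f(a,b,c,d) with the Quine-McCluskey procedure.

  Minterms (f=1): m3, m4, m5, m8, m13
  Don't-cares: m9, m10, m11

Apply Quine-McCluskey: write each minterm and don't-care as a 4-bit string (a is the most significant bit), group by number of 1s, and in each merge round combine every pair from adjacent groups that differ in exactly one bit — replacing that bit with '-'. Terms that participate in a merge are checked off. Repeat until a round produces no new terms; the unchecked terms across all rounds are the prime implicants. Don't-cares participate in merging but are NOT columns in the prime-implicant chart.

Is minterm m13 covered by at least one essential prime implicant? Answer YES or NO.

NO

size-2^0 implicants → 0011(✓)  0100(✓)  0101(✓)  1000(✓)  1001(✓)  1010(✓)  1011(✓)  1101(✓)
size-2^1 implicants → -011  -101  010-  1-01  10-0(✓)  10-1(✓)  100-(✓)  101-(✓)
size-2^2 implicants → 10--
Unchecked terms (primes): -011, -101, 010-, 1-01, 10--
Minterm coverage:
  m3 ⊆ -011 [E]
  m4 ⊆ 010- [E]
  m5 ⊆ -101,010-
  m8 ⊆ 10-- [E]
  m13 ⊆ -101,1-01
E = {-011, 010-, 10--}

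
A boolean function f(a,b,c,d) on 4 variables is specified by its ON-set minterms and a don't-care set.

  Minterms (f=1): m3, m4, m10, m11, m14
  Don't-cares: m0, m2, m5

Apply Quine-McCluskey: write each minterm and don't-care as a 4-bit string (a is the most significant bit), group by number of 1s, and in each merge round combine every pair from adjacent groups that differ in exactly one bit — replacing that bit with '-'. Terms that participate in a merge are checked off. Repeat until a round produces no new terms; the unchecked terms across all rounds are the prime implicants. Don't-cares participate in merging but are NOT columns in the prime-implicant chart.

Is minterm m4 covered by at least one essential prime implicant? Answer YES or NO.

size-2^0 implicants → 0000(✓)  0010(✓)  0011(✓)  0100(✓)  0101(✓)  1010(✓)  1011(✓)  1110(✓)
size-2^1 implicants → -010(✓)  -011(✓)  0-00  00-0  001-(✓)  010-  1-10  101-(✓)
size-2^2 implicants → -01-
Unchecked terms (primes): -01-, 0-00, 00-0, 010-, 1-10
Minterm coverage:
  m3 ⊆ -01- [E]
  m4 ⊆ 0-00,010-
  m10 ⊆ -01-,1-10
  m11 ⊆ -01- [E]
  m14 ⊆ 1-10 [E]
E = {-01-, 1-10}

NO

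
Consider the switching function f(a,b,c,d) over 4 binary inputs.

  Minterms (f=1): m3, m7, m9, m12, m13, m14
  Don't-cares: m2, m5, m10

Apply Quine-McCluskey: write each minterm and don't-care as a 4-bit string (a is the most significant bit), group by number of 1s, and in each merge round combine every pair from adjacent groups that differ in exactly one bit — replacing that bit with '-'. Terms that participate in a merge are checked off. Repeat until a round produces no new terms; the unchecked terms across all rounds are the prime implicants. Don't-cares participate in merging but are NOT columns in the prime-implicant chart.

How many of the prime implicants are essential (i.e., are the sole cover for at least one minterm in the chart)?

1

size-2^0 implicants → 0010(✓)  0011(✓)  0101(✓)  0111(✓)  1001(✓)  1010(✓)  1100(✓)  1101(✓)  1110(✓)
size-2^1 implicants → -010  -101  0-11  001-  01-1  1-01  1-10  11-0  110-
Unchecked terms (primes): -010, -101, 0-11, 001-, 01-1, 1-01, 1-10, 11-0, 110-
Minterm coverage:
  m3 ⊆ 0-11,001-
  m7 ⊆ 0-11,01-1
  m9 ⊆ 1-01 [E]
  m12 ⊆ 11-0,110-
  m13 ⊆ -101,1-01,110-
  m14 ⊆ 1-10,11-0
E = {1-01}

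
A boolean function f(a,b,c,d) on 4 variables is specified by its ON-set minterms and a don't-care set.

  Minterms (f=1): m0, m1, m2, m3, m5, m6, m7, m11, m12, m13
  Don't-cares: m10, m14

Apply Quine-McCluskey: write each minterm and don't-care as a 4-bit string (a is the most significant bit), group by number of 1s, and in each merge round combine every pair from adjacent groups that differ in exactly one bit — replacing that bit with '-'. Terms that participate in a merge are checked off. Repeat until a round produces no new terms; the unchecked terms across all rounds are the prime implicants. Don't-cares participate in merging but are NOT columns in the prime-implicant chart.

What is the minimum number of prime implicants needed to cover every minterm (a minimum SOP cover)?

5

Round 0: 0000✓ 0001✓ 0010✓ 0011✓ 0101✓ 0110✓ 0111✓ 1010✓ 1011✓ 1100✓ 1101✓ 1110✓
Round 1: -010✓ -011✓ -101 -110✓ 0-01✓ 0-10✓ 0-11✓ 00-0✓ 00-1✓ 000-✓ 001-✓ 01-1✓ 011-✓ 1-10✓ 101-✓ 11-0 110-
Round 2: --10 -01- 0--1 0-1- 00--
PIs = {--10, -01-, -101, 0--1, 0-1-, 00--, 11-0, 110-}
Coverage chart:
  m0: 00-- ←essential
  m1: 0--1,00--
  m2: --10,-01-,0-1-,00--
  m3: -01-,0--1,0-1-,00--
  m5: -101,0--1
  m6: --10,0-1-
  m7: 0--1,0-1-
  m11: -01- ←essential
  m12: 11-0,110-
  m13: -101,110-
Essential: -01-, 00--
Petrick residual → --10, 0--1, 110-
Min cover (5 terms): cd' + b'c + a'd + a'b' + abc'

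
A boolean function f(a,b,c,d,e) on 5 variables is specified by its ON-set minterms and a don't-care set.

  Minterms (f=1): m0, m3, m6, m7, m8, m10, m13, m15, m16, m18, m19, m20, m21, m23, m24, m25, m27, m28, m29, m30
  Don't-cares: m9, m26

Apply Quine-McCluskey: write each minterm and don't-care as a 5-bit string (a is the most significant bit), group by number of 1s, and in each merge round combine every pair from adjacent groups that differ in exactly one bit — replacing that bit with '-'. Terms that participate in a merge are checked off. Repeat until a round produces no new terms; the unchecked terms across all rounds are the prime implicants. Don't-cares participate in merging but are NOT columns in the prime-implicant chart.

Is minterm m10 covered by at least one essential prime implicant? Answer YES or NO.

Round 0: 00000✓ 00011✓ 00110✓ 00111✓ 01000✓ 01001✓ 01010✓ 01101✓ 01111✓ 10000✓ 10010✓ 10011✓ 10100✓ 10101✓ 10111✓ 11000✓ 11001✓ 11010✓ 11011✓ 11100✓ 11101✓ 11110✓
Round 1: -0000✓ -0011✓ -0111✓ -1000✓ -1001✓ -1010✓ -1101✓ 0-000✓ 0-111 00-11✓ 0011- 01-01✓ 010-0✓ 0100-✓ 011-1 1-000✓ 1-010✓ 1-011✓ 1-100✓ 1-101✓ 10-00✓ 10-11✓ 100-0✓ 1001-✓ 101-1 1010-✓ 11-00✓ 11-01✓ 11-10✓ 110-0✓ 110-1✓ 1100-✓ 1101-✓ 111-0✓ 1110-✓
Round 2: --000 -0-11 -1-01 -10-0 -100- 1--00 1-0-0 1-01- 1-10- 11--0 11-0- 110--
PIs = {--000, -0-11, -1-01, -10-0, -100-, 0-111, 0011-, 011-1, 1--00, 1-0-0, 1-01-, 1-10-, 101-1, 11--0, 11-0-, 110--}
Coverage chart:
  m0: --000 ←essential
  m3: -0-11 ←essential
  m6: 0011- ←essential
  m7: -0-11,0-111,0011-
  m8: --000,-10-0,-100-
  m10: -10-0 ←essential
  m13: -1-01,011-1
  m15: 0-111,011-1
  m16: --000,1--00,1-0-0
  m18: 1-0-0,1-01-
  m19: -0-11,1-01-
  m20: 1--00,1-10-
  m21: 1-10-,101-1
  m23: -0-11,101-1
  m24: --000,-10-0,-100-,1--00,1-0-0,11--0,11-0-,110--
  m25: -1-01,-100-,11-0-,110--
  m27: 1-01-,110--
  m28: 1--00,1-10-,11--0,11-0-
  m29: -1-01,1-10-,11-0-
  m30: 11--0 ←essential
Essential: --000, -0-11, -10-0, 0011-, 11--0

YES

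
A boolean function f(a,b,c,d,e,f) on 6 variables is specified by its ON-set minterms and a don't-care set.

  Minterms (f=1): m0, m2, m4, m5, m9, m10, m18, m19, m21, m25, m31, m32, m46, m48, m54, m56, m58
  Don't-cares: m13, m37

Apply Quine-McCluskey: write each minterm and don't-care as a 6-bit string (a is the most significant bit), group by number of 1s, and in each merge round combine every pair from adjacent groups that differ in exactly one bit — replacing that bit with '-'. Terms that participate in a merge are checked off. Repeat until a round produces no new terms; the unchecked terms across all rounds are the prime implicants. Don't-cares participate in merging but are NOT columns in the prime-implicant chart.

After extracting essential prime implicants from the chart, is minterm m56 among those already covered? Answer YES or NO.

Round 0: 000000✓ 000010✓ 000100✓ 000101✓ 001001✓ 001010✓ 001101✓ 010010✓ 010011✓ 010101✓ 011001✓ 011111 100000✓ 100101✓ 101110 110000✓ 110110 111000✓ 111010✓
Round 1: -00000 -00101 0-0010 0-0101 0-1001 00-010 00-101 000-00 0000-0 00010- 001-01 01001- 1-0000 11-000 1110-0
PIs = {-00000, -00101, 0-0010, 0-0101, 0-1001, 00-010, 00-101, 000-00, 0000-0, 00010-, 001-01, 01001-, 011111, 1-0000, 101110, 11-000, 110110, 1110-0}
Coverage chart:
  m0: -00000,000-00,0000-0
  m2: 0-0010,00-010,0000-0
  m4: 000-00,00010-
  m5: -00101,0-0101,00-101,00010-
  m9: 0-1001,001-01
  m10: 00-010 ←essential
  m18: 0-0010,01001-
  m19: 01001- ←essential
  m21: 0-0101 ←essential
  m25: 0-1001 ←essential
  m31: 011111 ←essential
  m32: -00000,1-0000
  m46: 101110 ←essential
  m48: 1-0000,11-000
  m54: 110110 ←essential
  m56: 11-000,1110-0
  m58: 1110-0 ←essential
Essential: 0-0101, 0-1001, 00-010, 01001-, 011111, 101110, 110110, 1110-0

YES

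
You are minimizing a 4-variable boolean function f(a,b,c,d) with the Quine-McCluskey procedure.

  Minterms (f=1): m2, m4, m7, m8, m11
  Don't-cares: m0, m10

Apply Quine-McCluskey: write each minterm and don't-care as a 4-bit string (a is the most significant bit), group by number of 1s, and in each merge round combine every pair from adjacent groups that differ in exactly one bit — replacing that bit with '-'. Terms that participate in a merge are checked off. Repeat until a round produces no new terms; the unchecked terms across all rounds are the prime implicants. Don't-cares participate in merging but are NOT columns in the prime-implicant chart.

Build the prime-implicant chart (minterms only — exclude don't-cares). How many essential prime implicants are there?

4

Round 0: 0000✓ 0010✓ 0100✓ 0111 1000✓ 1010✓ 1011✓
Round 1: -000✓ -010✓ 0-00 00-0✓ 10-0✓ 101-
Round 2: -0-0
PIs = {-0-0, 0-00, 0111, 101-}
Coverage chart:
  m2: -0-0 ←essential
  m4: 0-00 ←essential
  m7: 0111 ←essential
  m8: -0-0 ←essential
  m11: 101- ←essential
Essential: -0-0, 0-00, 0111, 101-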